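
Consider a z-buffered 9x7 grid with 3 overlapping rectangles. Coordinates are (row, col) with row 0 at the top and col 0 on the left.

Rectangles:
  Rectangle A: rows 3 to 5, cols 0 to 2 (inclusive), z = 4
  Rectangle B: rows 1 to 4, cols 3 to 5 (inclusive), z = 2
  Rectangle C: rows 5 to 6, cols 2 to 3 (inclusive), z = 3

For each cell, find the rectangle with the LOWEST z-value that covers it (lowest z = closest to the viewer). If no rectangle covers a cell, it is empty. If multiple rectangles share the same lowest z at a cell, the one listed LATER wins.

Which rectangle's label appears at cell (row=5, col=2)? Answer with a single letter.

Answer: C

Derivation:
Check cell (5,2):
  A: rows 3-5 cols 0-2 z=4 -> covers; best now A (z=4)
  B: rows 1-4 cols 3-5 -> outside (row miss)
  C: rows 5-6 cols 2-3 z=3 -> covers; best now C (z=3)
Winner: C at z=3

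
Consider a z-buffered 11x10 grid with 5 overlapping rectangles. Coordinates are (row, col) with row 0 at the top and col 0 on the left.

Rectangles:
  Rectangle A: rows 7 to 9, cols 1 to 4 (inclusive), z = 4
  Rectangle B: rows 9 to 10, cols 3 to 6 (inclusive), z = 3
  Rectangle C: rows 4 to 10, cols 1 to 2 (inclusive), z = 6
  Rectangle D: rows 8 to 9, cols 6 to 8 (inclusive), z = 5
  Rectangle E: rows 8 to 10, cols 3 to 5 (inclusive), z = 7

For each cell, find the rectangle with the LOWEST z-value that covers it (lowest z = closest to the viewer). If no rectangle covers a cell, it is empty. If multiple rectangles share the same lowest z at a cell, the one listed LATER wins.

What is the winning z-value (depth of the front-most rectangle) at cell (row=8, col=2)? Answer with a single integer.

Check cell (8,2):
  A: rows 7-9 cols 1-4 z=4 -> covers; best now A (z=4)
  B: rows 9-10 cols 3-6 -> outside (row miss)
  C: rows 4-10 cols 1-2 z=6 -> covers; best now A (z=4)
  D: rows 8-9 cols 6-8 -> outside (col miss)
  E: rows 8-10 cols 3-5 -> outside (col miss)
Winner: A at z=4

Answer: 4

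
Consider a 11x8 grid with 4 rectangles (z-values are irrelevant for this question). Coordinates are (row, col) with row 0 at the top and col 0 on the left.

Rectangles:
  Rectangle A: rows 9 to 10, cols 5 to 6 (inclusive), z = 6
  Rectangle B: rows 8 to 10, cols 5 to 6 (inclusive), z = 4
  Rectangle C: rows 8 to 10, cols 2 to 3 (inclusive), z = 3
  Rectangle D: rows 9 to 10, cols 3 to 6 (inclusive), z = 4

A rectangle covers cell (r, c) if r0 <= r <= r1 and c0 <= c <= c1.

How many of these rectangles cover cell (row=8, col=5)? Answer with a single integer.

Answer: 1

Derivation:
Check cell (8,5):
  A: rows 9-10 cols 5-6 -> outside (row miss)
  B: rows 8-10 cols 5-6 -> covers
  C: rows 8-10 cols 2-3 -> outside (col miss)
  D: rows 9-10 cols 3-6 -> outside (row miss)
Count covering = 1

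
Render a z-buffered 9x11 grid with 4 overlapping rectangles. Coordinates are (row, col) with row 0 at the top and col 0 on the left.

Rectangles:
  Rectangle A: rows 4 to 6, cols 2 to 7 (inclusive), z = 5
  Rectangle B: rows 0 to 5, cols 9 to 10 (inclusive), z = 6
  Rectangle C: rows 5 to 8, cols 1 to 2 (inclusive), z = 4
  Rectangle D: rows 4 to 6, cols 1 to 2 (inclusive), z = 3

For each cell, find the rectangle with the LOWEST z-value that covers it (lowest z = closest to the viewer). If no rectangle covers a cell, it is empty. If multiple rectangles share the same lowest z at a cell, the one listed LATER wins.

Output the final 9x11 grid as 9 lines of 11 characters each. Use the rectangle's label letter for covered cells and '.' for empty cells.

.........BB
.........BB
.........BB
.........BB
.DDAAAAA.BB
.DDAAAAA.BB
.DDAAAAA...
.CC........
.CC........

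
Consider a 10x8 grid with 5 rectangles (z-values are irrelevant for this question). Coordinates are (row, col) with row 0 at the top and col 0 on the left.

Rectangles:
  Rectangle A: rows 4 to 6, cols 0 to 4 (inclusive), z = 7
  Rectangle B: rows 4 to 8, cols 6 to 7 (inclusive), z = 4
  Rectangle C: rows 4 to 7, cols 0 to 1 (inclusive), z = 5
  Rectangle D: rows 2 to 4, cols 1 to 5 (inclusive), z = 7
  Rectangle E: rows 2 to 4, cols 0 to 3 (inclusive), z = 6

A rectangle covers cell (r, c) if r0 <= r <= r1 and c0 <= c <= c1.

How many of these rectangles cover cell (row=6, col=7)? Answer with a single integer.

Check cell (6,7):
  A: rows 4-6 cols 0-4 -> outside (col miss)
  B: rows 4-8 cols 6-7 -> covers
  C: rows 4-7 cols 0-1 -> outside (col miss)
  D: rows 2-4 cols 1-5 -> outside (row miss)
  E: rows 2-4 cols 0-3 -> outside (row miss)
Count covering = 1

Answer: 1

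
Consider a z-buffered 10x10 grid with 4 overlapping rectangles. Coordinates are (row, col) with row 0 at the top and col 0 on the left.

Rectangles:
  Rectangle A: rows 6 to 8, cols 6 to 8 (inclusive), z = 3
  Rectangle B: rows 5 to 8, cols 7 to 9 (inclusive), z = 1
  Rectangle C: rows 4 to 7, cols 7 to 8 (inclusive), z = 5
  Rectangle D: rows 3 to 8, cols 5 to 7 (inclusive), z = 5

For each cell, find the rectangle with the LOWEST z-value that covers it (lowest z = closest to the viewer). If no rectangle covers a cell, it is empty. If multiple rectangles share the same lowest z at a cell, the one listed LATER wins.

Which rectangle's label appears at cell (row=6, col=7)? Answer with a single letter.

Answer: B

Derivation:
Check cell (6,7):
  A: rows 6-8 cols 6-8 z=3 -> covers; best now A (z=3)
  B: rows 5-8 cols 7-9 z=1 -> covers; best now B (z=1)
  C: rows 4-7 cols 7-8 z=5 -> covers; best now B (z=1)
  D: rows 3-8 cols 5-7 z=5 -> covers; best now B (z=1)
Winner: B at z=1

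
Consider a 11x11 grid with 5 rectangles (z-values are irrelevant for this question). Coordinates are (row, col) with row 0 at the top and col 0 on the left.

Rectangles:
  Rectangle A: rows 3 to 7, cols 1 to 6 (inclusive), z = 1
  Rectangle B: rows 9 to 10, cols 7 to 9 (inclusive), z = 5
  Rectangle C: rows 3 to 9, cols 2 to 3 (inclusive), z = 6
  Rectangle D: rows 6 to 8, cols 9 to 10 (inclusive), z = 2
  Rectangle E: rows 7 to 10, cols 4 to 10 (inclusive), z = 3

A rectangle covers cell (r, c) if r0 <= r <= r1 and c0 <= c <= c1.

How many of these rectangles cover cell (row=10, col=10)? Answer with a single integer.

Check cell (10,10):
  A: rows 3-7 cols 1-6 -> outside (row miss)
  B: rows 9-10 cols 7-9 -> outside (col miss)
  C: rows 3-9 cols 2-3 -> outside (row miss)
  D: rows 6-8 cols 9-10 -> outside (row miss)
  E: rows 7-10 cols 4-10 -> covers
Count covering = 1

Answer: 1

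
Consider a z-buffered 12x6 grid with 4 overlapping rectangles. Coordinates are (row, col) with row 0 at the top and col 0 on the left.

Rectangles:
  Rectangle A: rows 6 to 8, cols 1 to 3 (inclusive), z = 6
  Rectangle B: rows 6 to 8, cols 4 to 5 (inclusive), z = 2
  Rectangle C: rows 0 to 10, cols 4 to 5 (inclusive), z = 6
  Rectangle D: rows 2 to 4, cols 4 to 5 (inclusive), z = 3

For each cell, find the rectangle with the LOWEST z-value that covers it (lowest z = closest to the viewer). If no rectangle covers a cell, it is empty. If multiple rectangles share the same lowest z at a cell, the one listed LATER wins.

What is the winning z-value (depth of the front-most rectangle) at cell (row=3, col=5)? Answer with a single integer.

Check cell (3,5):
  A: rows 6-8 cols 1-3 -> outside (row miss)
  B: rows 6-8 cols 4-5 -> outside (row miss)
  C: rows 0-10 cols 4-5 z=6 -> covers; best now C (z=6)
  D: rows 2-4 cols 4-5 z=3 -> covers; best now D (z=3)
Winner: D at z=3

Answer: 3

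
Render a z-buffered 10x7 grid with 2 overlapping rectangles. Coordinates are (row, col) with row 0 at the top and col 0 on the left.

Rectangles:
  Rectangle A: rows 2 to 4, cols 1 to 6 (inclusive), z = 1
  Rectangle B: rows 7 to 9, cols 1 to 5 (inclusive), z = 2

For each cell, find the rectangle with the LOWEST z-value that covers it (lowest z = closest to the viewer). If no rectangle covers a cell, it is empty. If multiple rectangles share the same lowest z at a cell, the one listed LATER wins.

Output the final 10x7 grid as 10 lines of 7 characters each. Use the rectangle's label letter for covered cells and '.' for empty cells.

.......
.......
.AAAAAA
.AAAAAA
.AAAAAA
.......
.......
.BBBBB.
.BBBBB.
.BBBBB.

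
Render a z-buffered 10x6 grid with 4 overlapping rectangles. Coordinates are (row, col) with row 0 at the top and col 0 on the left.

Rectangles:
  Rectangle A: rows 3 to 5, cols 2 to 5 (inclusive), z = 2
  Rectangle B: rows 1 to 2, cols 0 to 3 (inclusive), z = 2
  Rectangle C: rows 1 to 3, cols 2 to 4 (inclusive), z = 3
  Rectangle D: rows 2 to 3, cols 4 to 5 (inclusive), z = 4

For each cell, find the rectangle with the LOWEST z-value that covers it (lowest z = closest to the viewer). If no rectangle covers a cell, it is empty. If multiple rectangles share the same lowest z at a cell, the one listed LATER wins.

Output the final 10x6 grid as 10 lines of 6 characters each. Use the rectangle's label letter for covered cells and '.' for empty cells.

......
BBBBC.
BBBBCD
..AAAA
..AAAA
..AAAA
......
......
......
......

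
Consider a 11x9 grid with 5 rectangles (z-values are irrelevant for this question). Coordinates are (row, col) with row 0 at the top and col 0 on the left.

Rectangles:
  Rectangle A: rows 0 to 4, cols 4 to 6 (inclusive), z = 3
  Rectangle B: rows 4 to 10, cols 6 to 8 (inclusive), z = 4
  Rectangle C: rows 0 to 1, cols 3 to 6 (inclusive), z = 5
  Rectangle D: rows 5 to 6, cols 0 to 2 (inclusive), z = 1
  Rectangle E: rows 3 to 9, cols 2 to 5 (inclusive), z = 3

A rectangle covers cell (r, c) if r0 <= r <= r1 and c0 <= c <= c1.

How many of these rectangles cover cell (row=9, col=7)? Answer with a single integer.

Answer: 1

Derivation:
Check cell (9,7):
  A: rows 0-4 cols 4-6 -> outside (row miss)
  B: rows 4-10 cols 6-8 -> covers
  C: rows 0-1 cols 3-6 -> outside (row miss)
  D: rows 5-6 cols 0-2 -> outside (row miss)
  E: rows 3-9 cols 2-5 -> outside (col miss)
Count covering = 1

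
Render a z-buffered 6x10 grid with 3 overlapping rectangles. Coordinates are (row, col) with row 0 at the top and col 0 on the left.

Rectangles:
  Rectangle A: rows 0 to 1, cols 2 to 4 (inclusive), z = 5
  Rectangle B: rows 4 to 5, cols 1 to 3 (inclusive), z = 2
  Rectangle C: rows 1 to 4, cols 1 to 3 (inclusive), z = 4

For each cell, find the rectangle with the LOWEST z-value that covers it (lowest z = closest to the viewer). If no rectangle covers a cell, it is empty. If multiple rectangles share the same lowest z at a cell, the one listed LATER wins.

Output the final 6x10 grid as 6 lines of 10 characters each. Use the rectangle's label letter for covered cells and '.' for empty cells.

..AAA.....
.CCCA.....
.CCC......
.CCC......
.BBB......
.BBB......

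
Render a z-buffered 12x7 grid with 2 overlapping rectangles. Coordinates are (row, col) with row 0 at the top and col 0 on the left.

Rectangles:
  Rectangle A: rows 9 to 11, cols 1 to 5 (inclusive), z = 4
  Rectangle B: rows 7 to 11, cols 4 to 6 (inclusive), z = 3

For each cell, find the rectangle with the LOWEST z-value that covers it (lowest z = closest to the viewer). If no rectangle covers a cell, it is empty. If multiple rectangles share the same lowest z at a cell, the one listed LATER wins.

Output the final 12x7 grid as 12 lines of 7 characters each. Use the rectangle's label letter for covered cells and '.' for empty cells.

.......
.......
.......
.......
.......
.......
.......
....BBB
....BBB
.AAABBB
.AAABBB
.AAABBB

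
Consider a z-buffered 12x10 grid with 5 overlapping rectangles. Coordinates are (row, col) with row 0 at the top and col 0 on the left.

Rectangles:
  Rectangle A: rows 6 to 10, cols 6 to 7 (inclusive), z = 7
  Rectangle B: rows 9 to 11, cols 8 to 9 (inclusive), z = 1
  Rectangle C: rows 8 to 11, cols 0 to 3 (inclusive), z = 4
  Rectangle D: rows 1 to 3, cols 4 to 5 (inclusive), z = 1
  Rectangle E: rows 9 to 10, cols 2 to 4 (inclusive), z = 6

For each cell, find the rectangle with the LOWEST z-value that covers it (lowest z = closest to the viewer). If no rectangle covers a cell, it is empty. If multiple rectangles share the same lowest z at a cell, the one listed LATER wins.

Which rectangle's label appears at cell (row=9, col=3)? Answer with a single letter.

Check cell (9,3):
  A: rows 6-10 cols 6-7 -> outside (col miss)
  B: rows 9-11 cols 8-9 -> outside (col miss)
  C: rows 8-11 cols 0-3 z=4 -> covers; best now C (z=4)
  D: rows 1-3 cols 4-5 -> outside (row miss)
  E: rows 9-10 cols 2-4 z=6 -> covers; best now C (z=4)
Winner: C at z=4

Answer: C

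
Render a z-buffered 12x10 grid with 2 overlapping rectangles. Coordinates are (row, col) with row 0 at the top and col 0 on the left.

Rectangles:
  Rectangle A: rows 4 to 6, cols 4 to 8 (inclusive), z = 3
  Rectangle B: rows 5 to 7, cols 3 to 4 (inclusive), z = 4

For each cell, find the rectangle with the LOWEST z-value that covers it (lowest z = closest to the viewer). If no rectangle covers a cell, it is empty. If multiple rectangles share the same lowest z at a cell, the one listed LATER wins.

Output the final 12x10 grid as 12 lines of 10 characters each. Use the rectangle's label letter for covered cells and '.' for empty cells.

..........
..........
..........
..........
....AAAAA.
...BAAAAA.
...BAAAAA.
...BB.....
..........
..........
..........
..........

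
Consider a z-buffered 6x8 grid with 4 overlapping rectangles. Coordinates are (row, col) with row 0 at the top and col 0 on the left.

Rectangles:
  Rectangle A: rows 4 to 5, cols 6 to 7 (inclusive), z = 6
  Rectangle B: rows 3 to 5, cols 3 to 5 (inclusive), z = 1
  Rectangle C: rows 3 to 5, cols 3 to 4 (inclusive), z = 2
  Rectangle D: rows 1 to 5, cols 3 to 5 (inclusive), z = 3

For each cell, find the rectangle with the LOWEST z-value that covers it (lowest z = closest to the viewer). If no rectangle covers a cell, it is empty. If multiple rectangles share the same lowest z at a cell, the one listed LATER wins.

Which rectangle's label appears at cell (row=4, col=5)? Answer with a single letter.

Answer: B

Derivation:
Check cell (4,5):
  A: rows 4-5 cols 6-7 -> outside (col miss)
  B: rows 3-5 cols 3-5 z=1 -> covers; best now B (z=1)
  C: rows 3-5 cols 3-4 -> outside (col miss)
  D: rows 1-5 cols 3-5 z=3 -> covers; best now B (z=1)
Winner: B at z=1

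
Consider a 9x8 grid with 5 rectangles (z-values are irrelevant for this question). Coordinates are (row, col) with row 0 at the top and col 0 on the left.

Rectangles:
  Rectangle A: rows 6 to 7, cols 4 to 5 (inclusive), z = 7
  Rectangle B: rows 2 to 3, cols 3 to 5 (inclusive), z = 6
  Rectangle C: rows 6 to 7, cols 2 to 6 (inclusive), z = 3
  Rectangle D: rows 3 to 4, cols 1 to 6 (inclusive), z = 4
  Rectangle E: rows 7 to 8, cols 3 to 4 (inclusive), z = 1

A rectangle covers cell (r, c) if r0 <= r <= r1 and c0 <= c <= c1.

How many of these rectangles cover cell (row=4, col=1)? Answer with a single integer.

Answer: 1

Derivation:
Check cell (4,1):
  A: rows 6-7 cols 4-5 -> outside (row miss)
  B: rows 2-3 cols 3-5 -> outside (row miss)
  C: rows 6-7 cols 2-6 -> outside (row miss)
  D: rows 3-4 cols 1-6 -> covers
  E: rows 7-8 cols 3-4 -> outside (row miss)
Count covering = 1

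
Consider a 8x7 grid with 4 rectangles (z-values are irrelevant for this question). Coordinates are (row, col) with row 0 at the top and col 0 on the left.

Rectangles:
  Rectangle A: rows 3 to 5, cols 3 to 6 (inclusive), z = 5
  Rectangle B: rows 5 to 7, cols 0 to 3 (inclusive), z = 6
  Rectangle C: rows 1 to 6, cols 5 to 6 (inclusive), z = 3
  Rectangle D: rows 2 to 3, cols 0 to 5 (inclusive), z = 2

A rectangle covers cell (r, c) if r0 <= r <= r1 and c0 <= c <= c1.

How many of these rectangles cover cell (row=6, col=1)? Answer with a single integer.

Check cell (6,1):
  A: rows 3-5 cols 3-6 -> outside (row miss)
  B: rows 5-7 cols 0-3 -> covers
  C: rows 1-6 cols 5-6 -> outside (col miss)
  D: rows 2-3 cols 0-5 -> outside (row miss)
Count covering = 1

Answer: 1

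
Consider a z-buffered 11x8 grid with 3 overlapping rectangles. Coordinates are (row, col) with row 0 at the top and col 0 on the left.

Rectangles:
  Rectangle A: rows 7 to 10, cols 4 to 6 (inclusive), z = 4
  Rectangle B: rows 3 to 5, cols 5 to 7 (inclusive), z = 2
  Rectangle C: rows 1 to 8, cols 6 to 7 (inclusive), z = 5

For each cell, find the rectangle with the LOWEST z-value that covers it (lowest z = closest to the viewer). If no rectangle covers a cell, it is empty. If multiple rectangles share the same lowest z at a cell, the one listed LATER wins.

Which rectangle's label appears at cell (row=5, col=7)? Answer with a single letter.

Check cell (5,7):
  A: rows 7-10 cols 4-6 -> outside (row miss)
  B: rows 3-5 cols 5-7 z=2 -> covers; best now B (z=2)
  C: rows 1-8 cols 6-7 z=5 -> covers; best now B (z=2)
Winner: B at z=2

Answer: B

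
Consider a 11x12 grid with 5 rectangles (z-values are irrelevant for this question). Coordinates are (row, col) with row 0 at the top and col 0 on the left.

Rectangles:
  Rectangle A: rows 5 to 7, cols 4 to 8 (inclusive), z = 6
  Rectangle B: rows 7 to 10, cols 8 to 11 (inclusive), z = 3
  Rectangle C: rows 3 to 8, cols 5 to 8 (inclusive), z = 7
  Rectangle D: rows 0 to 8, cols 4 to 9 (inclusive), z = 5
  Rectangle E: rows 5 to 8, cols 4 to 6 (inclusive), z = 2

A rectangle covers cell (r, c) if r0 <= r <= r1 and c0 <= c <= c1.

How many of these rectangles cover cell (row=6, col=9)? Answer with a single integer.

Answer: 1

Derivation:
Check cell (6,9):
  A: rows 5-7 cols 4-8 -> outside (col miss)
  B: rows 7-10 cols 8-11 -> outside (row miss)
  C: rows 3-8 cols 5-8 -> outside (col miss)
  D: rows 0-8 cols 4-9 -> covers
  E: rows 5-8 cols 4-6 -> outside (col miss)
Count covering = 1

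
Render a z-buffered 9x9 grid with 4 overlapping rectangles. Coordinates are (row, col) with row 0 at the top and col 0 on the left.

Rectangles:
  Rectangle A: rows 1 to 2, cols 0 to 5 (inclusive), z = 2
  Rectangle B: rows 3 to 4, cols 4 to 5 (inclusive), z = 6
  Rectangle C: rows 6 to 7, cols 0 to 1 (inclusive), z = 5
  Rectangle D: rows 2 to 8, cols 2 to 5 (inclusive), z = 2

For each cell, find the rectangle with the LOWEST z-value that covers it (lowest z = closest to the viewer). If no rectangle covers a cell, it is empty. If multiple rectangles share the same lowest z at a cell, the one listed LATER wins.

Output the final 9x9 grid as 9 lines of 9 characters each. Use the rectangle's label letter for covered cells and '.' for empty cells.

.........
AAAAAA...
AADDDD...
..DDDD...
..DDDD...
..DDDD...
CCDDDD...
CCDDDD...
..DDDD...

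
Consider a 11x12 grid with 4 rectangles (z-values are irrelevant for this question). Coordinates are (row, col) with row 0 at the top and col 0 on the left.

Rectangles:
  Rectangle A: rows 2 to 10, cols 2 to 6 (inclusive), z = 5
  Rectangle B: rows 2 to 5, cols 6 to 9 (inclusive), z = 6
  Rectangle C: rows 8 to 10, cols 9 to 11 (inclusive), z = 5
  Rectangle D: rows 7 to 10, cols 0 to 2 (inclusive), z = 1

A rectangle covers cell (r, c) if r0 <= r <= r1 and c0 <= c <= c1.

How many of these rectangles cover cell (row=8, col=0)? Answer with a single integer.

Check cell (8,0):
  A: rows 2-10 cols 2-6 -> outside (col miss)
  B: rows 2-5 cols 6-9 -> outside (row miss)
  C: rows 8-10 cols 9-11 -> outside (col miss)
  D: rows 7-10 cols 0-2 -> covers
Count covering = 1

Answer: 1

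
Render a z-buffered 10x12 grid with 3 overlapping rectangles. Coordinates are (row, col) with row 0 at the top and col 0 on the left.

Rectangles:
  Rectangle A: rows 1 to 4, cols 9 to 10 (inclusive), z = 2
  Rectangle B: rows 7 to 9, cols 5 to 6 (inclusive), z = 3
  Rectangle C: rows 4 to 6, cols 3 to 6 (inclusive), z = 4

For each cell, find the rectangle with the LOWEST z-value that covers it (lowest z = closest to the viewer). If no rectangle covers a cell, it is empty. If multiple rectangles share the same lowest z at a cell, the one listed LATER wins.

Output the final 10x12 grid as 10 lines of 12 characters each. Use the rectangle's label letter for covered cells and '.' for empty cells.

............
.........AA.
.........AA.
.........AA.
...CCCC..AA.
...CCCC.....
...CCCC.....
.....BB.....
.....BB.....
.....BB.....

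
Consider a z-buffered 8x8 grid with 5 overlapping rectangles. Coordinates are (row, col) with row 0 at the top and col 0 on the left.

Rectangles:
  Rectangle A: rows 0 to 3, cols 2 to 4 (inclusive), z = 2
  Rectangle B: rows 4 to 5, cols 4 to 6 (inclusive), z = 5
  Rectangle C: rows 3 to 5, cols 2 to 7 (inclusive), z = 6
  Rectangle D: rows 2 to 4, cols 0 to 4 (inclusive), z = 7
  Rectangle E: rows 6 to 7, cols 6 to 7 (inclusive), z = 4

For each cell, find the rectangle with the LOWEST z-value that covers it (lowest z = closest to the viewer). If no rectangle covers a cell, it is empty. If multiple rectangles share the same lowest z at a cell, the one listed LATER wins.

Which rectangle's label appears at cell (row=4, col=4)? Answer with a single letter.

Check cell (4,4):
  A: rows 0-3 cols 2-4 -> outside (row miss)
  B: rows 4-5 cols 4-6 z=5 -> covers; best now B (z=5)
  C: rows 3-5 cols 2-7 z=6 -> covers; best now B (z=5)
  D: rows 2-4 cols 0-4 z=7 -> covers; best now B (z=5)
  E: rows 6-7 cols 6-7 -> outside (row miss)
Winner: B at z=5

Answer: B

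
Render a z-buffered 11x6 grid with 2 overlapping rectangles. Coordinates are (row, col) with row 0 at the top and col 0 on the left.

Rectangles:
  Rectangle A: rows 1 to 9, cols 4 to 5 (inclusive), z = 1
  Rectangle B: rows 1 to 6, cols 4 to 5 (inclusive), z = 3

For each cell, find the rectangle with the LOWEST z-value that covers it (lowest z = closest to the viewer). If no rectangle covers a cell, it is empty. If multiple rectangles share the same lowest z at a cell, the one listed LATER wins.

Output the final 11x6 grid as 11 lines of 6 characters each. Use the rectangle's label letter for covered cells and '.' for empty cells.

......
....AA
....AA
....AA
....AA
....AA
....AA
....AA
....AA
....AA
......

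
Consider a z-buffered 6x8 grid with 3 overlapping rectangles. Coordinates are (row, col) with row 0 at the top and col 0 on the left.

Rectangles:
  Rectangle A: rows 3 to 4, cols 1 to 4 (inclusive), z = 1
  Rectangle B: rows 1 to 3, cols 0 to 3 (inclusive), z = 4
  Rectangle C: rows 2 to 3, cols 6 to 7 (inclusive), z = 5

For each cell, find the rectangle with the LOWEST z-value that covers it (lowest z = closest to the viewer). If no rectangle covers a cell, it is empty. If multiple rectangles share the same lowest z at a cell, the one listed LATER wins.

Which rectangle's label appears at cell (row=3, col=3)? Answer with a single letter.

Check cell (3,3):
  A: rows 3-4 cols 1-4 z=1 -> covers; best now A (z=1)
  B: rows 1-3 cols 0-3 z=4 -> covers; best now A (z=1)
  C: rows 2-3 cols 6-7 -> outside (col miss)
Winner: A at z=1

Answer: A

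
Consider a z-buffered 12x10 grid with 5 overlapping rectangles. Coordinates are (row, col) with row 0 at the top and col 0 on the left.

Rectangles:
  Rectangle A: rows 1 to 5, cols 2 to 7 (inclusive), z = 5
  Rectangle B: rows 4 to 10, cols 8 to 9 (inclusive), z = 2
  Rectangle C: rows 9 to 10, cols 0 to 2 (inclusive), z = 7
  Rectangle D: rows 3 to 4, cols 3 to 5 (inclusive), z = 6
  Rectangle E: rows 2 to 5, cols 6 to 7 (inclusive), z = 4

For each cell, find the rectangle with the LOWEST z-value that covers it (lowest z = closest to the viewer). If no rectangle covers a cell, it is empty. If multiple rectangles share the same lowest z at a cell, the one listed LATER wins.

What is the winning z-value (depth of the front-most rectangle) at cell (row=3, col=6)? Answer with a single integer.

Check cell (3,6):
  A: rows 1-5 cols 2-7 z=5 -> covers; best now A (z=5)
  B: rows 4-10 cols 8-9 -> outside (row miss)
  C: rows 9-10 cols 0-2 -> outside (row miss)
  D: rows 3-4 cols 3-5 -> outside (col miss)
  E: rows 2-5 cols 6-7 z=4 -> covers; best now E (z=4)
Winner: E at z=4

Answer: 4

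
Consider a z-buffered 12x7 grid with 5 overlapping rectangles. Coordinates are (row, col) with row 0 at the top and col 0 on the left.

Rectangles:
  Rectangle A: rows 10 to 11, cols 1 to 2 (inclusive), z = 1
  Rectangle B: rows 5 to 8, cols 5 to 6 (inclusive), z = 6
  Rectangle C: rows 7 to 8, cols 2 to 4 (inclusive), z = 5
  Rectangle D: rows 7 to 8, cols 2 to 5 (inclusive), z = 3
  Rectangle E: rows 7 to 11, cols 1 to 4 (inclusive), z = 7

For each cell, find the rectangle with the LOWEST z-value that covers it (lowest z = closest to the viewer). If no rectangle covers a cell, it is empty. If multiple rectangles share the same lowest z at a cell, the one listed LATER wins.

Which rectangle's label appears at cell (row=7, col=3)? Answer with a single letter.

Check cell (7,3):
  A: rows 10-11 cols 1-2 -> outside (row miss)
  B: rows 5-8 cols 5-6 -> outside (col miss)
  C: rows 7-8 cols 2-4 z=5 -> covers; best now C (z=5)
  D: rows 7-8 cols 2-5 z=3 -> covers; best now D (z=3)
  E: rows 7-11 cols 1-4 z=7 -> covers; best now D (z=3)
Winner: D at z=3

Answer: D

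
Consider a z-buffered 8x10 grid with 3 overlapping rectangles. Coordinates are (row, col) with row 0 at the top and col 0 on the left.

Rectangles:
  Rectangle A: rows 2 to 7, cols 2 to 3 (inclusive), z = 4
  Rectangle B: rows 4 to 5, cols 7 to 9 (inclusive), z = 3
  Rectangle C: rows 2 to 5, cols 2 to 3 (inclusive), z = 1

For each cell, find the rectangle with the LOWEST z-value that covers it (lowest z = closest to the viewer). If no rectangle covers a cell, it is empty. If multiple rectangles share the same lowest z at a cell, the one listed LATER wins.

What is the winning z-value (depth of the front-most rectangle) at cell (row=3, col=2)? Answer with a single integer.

Answer: 1

Derivation:
Check cell (3,2):
  A: rows 2-7 cols 2-3 z=4 -> covers; best now A (z=4)
  B: rows 4-5 cols 7-9 -> outside (row miss)
  C: rows 2-5 cols 2-3 z=1 -> covers; best now C (z=1)
Winner: C at z=1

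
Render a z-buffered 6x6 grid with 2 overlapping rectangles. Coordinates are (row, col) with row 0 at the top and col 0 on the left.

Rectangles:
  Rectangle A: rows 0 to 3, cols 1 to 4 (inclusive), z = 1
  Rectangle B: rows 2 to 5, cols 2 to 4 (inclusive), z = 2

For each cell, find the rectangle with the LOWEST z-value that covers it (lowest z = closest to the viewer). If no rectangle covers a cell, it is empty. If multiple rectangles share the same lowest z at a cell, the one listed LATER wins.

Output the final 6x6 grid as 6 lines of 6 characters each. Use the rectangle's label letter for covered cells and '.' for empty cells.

.AAAA.
.AAAA.
.AAAA.
.AAAA.
..BBB.
..BBB.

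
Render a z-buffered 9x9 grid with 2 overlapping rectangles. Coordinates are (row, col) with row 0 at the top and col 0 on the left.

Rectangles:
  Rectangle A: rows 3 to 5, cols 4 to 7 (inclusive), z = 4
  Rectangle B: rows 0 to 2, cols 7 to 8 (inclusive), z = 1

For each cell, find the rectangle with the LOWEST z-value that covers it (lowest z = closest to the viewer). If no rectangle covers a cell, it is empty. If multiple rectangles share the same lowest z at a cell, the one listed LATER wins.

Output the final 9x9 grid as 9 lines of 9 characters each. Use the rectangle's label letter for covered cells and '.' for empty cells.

.......BB
.......BB
.......BB
....AAAA.
....AAAA.
....AAAA.
.........
.........
.........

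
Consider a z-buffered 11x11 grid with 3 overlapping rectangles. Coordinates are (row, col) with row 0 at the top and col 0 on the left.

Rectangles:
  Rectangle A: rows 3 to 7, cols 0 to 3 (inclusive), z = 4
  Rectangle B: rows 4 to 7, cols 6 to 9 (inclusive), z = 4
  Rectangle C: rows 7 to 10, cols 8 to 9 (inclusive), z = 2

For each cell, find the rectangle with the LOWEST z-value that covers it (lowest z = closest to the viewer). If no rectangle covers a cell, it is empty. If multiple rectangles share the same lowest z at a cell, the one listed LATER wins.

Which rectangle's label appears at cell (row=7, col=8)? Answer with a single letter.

Check cell (7,8):
  A: rows 3-7 cols 0-3 -> outside (col miss)
  B: rows 4-7 cols 6-9 z=4 -> covers; best now B (z=4)
  C: rows 7-10 cols 8-9 z=2 -> covers; best now C (z=2)
Winner: C at z=2

Answer: C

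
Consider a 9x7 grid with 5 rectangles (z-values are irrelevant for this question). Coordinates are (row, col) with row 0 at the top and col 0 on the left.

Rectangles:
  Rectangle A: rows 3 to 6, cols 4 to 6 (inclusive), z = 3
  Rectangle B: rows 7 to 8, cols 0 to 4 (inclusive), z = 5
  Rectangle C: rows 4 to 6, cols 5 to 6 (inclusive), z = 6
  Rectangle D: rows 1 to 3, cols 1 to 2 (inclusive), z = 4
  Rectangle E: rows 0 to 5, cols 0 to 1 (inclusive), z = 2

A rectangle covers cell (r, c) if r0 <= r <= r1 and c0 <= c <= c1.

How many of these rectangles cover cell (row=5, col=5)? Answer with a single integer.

Check cell (5,5):
  A: rows 3-6 cols 4-6 -> covers
  B: rows 7-8 cols 0-4 -> outside (row miss)
  C: rows 4-6 cols 5-6 -> covers
  D: rows 1-3 cols 1-2 -> outside (row miss)
  E: rows 0-5 cols 0-1 -> outside (col miss)
Count covering = 2

Answer: 2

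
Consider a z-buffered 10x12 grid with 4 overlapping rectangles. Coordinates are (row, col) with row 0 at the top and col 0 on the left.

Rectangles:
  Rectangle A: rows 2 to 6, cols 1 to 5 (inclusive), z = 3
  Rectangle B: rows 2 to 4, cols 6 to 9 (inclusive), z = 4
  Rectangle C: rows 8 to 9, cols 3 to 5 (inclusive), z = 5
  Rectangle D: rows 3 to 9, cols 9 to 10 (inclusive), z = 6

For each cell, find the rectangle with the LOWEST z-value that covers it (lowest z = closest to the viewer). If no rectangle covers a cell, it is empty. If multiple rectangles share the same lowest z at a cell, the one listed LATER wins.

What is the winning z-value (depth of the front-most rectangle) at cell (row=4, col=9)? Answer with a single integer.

Check cell (4,9):
  A: rows 2-6 cols 1-5 -> outside (col miss)
  B: rows 2-4 cols 6-9 z=4 -> covers; best now B (z=4)
  C: rows 8-9 cols 3-5 -> outside (row miss)
  D: rows 3-9 cols 9-10 z=6 -> covers; best now B (z=4)
Winner: B at z=4

Answer: 4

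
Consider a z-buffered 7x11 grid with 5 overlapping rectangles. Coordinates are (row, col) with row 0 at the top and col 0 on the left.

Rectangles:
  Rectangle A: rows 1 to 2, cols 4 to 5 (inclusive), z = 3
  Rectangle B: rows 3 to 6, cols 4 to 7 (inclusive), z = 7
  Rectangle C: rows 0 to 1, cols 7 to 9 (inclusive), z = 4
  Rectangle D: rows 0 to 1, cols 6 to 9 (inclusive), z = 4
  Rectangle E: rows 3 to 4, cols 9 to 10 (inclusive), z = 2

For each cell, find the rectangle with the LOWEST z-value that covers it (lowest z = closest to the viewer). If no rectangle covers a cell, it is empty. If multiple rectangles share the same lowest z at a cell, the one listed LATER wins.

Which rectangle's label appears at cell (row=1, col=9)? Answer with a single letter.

Check cell (1,9):
  A: rows 1-2 cols 4-5 -> outside (col miss)
  B: rows 3-6 cols 4-7 -> outside (row miss)
  C: rows 0-1 cols 7-9 z=4 -> covers; best now C (z=4)
  D: rows 0-1 cols 6-9 z=4 -> covers; best now D (z=4)
  E: rows 3-4 cols 9-10 -> outside (row miss)
Winner: D at z=4

Answer: D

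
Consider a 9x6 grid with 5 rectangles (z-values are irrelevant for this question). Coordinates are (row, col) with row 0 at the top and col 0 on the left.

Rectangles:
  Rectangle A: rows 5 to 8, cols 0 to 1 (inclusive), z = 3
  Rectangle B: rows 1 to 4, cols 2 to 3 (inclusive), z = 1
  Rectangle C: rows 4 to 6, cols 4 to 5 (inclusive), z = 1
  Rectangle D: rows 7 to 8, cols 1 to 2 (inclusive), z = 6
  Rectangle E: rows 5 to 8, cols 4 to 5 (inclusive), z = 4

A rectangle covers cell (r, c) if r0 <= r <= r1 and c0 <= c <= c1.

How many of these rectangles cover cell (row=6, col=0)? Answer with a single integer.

Check cell (6,0):
  A: rows 5-8 cols 0-1 -> covers
  B: rows 1-4 cols 2-3 -> outside (row miss)
  C: rows 4-6 cols 4-5 -> outside (col miss)
  D: rows 7-8 cols 1-2 -> outside (row miss)
  E: rows 5-8 cols 4-5 -> outside (col miss)
Count covering = 1

Answer: 1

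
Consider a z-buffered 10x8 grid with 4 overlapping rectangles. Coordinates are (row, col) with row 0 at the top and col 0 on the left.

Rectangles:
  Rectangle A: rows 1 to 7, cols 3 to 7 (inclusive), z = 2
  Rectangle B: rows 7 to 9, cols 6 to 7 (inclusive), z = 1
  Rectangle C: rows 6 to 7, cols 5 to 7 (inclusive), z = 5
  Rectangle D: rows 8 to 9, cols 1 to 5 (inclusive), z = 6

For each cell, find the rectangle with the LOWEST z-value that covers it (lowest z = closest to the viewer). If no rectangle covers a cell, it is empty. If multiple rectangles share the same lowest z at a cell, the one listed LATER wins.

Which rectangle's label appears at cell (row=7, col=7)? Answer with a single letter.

Answer: B

Derivation:
Check cell (7,7):
  A: rows 1-7 cols 3-7 z=2 -> covers; best now A (z=2)
  B: rows 7-9 cols 6-7 z=1 -> covers; best now B (z=1)
  C: rows 6-7 cols 5-7 z=5 -> covers; best now B (z=1)
  D: rows 8-9 cols 1-5 -> outside (row miss)
Winner: B at z=1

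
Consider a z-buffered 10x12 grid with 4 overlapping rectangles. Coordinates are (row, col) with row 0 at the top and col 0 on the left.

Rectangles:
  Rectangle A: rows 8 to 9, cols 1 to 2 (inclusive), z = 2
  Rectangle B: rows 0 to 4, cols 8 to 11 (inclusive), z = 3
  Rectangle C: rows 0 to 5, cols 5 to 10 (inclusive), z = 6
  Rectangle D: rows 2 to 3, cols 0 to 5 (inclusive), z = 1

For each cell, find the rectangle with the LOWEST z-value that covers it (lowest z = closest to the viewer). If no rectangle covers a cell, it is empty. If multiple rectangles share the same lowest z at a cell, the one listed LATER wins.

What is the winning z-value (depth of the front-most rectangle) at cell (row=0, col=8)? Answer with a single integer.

Check cell (0,8):
  A: rows 8-9 cols 1-2 -> outside (row miss)
  B: rows 0-4 cols 8-11 z=3 -> covers; best now B (z=3)
  C: rows 0-5 cols 5-10 z=6 -> covers; best now B (z=3)
  D: rows 2-3 cols 0-5 -> outside (row miss)
Winner: B at z=3

Answer: 3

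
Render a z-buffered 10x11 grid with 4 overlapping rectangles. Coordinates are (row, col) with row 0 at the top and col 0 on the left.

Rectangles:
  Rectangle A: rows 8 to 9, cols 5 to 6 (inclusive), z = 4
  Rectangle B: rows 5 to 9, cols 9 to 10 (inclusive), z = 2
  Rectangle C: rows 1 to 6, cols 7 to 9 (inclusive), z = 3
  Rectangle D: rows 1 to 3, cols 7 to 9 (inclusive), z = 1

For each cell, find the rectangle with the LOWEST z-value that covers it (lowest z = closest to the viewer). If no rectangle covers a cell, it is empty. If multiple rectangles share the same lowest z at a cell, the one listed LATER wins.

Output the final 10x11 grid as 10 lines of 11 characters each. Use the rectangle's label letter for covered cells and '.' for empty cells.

...........
.......DDD.
.......DDD.
.......DDD.
.......CCC.
.......CCBB
.......CCBB
.........BB
.....AA..BB
.....AA..BB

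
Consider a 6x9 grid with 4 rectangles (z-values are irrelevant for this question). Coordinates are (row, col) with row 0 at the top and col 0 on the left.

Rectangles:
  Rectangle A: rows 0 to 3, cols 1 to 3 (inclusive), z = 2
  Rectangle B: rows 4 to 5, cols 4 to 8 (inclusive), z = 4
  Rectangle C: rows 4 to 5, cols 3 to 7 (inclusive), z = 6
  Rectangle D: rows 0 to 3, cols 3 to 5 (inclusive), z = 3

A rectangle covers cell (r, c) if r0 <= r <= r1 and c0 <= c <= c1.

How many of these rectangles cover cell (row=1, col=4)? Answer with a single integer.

Answer: 1

Derivation:
Check cell (1,4):
  A: rows 0-3 cols 1-3 -> outside (col miss)
  B: rows 4-5 cols 4-8 -> outside (row miss)
  C: rows 4-5 cols 3-7 -> outside (row miss)
  D: rows 0-3 cols 3-5 -> covers
Count covering = 1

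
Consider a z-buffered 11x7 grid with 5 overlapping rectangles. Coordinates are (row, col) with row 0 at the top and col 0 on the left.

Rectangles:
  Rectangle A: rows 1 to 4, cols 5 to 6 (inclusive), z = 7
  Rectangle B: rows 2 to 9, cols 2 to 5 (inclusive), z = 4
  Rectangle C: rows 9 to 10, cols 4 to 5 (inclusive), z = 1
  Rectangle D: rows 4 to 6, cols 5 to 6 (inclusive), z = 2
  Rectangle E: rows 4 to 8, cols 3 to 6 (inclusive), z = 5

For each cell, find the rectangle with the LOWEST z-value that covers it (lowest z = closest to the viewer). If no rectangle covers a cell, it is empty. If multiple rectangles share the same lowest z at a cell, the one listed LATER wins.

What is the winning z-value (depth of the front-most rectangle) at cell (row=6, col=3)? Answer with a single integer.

Check cell (6,3):
  A: rows 1-4 cols 5-6 -> outside (row miss)
  B: rows 2-9 cols 2-5 z=4 -> covers; best now B (z=4)
  C: rows 9-10 cols 4-5 -> outside (row miss)
  D: rows 4-6 cols 5-6 -> outside (col miss)
  E: rows 4-8 cols 3-6 z=5 -> covers; best now B (z=4)
Winner: B at z=4

Answer: 4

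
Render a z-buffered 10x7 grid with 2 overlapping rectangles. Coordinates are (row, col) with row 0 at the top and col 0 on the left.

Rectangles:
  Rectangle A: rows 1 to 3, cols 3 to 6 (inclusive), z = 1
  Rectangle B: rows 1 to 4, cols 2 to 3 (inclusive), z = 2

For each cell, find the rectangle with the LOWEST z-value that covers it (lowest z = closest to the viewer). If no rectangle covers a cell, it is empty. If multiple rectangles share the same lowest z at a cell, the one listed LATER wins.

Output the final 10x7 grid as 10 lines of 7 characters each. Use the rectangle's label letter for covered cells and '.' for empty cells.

.......
..BAAAA
..BAAAA
..BAAAA
..BB...
.......
.......
.......
.......
.......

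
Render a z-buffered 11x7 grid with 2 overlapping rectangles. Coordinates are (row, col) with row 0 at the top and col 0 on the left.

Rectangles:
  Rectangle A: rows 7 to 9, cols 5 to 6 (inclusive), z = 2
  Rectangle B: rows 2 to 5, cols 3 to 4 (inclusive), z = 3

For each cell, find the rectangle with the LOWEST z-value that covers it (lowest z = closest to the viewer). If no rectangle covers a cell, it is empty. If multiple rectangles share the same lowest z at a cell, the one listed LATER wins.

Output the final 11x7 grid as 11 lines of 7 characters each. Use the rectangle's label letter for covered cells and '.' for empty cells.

.......
.......
...BB..
...BB..
...BB..
...BB..
.......
.....AA
.....AA
.....AA
.......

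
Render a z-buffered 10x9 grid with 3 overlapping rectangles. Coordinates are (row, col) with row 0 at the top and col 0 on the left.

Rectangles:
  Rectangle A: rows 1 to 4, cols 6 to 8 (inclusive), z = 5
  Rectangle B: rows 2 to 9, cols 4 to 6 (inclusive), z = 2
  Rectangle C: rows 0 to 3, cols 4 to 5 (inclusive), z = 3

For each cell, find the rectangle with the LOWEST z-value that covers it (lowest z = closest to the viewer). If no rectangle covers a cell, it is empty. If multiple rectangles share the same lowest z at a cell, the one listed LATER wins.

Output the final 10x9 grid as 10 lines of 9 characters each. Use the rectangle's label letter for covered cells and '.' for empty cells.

....CC...
....CCAAA
....BBBAA
....BBBAA
....BBBAA
....BBB..
....BBB..
....BBB..
....BBB..
....BBB..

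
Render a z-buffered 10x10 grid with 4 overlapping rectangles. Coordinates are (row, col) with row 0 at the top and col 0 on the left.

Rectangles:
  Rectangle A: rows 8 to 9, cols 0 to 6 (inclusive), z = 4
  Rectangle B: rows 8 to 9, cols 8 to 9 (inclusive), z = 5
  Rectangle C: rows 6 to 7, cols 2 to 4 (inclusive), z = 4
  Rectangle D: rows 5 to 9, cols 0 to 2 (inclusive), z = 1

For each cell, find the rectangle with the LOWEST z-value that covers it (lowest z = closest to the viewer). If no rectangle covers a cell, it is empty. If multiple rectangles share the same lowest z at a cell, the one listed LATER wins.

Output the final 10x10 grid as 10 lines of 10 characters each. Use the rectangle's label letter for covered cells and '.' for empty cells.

..........
..........
..........
..........
..........
DDD.......
DDDCC.....
DDDCC.....
DDDAAAA.BB
DDDAAAA.BB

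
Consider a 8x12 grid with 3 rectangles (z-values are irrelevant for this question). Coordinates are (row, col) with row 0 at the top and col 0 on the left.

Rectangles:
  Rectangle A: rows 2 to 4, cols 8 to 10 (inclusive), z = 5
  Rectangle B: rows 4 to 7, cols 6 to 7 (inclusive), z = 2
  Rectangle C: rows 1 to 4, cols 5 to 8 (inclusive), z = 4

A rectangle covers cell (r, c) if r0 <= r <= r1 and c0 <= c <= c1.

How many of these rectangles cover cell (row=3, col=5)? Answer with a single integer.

Check cell (3,5):
  A: rows 2-4 cols 8-10 -> outside (col miss)
  B: rows 4-7 cols 6-7 -> outside (row miss)
  C: rows 1-4 cols 5-8 -> covers
Count covering = 1

Answer: 1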